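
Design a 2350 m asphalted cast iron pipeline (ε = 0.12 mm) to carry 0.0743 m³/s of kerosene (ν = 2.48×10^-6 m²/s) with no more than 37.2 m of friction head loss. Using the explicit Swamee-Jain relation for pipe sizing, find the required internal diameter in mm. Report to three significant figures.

D ≈ 227 mm

Swamee-Jain (Type III): D = 0.66·[ε^1.25·(LQ²/(gh_f))^4.75 + ν·Q^9.4·(L/(gh_f))^5.2]^0.04
LQ²/(gh_f) = 0.03555; L/(gh_f) = 6.440
Term 1 = ε^1.25·(…)^4.75 = 1.64×10^-12; Term 2 = ν·Q^9.4·(…)^5.2 = 9.72×10^-13
D = 0.66·(1.64×10^-12 + 9.72×10^-13)^0.04 = 0.2271 m = 227 mm
Check: V = 1.83 m/s, Re = 1.68×10^5, f = 0.01939, h_f = 34.4 m ≈ 37.2 m ✓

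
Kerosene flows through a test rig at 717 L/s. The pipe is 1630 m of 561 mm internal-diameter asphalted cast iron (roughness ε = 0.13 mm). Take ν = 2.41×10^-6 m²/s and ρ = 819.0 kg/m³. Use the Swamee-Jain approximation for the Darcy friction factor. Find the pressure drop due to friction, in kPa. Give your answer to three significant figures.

Δp ≈ 155 kPa

V = 4Q/(πD²) = 4·0.717/(π·0.561²) = 2.901 m/s
Re = VD/ν = 2.901·0.561/2.41×10^-6 = 6.75×10^5 → turbulent
ε/D = 0.13/561 = 2.32×10^-4
Swamee-Jain: f = 0.01546
h_f = f(L/D)V²/(2g) = 0.01546·(1630/0.561)·2.901²/(2·9.81) = 19.26 m
Δp = ρg·h_f = 819.0·9.81·19.26 = 154.8 kPa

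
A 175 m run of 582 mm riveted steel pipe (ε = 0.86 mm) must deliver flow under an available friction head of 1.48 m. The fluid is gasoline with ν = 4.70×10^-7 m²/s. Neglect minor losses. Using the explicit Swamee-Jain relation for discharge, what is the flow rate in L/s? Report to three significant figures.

Q ≈ 561 L/s

Swamee-Jain (Type II): Q = -0.965·√(gD⁵h_f/L)·ln[ε/(3.7D) + √(3.17ν²L/(gD³h_f))]
√(gD⁵h_f/L) = √(9.81·0.582⁵·1.48/175) = 0.07443
ε/(3.7D) = 3.99×10^-4; √(3.17ν²L/(gD³h_f)) = 6.54×10^-6
Q = -0.965·0.07443·ln(4.059×10^-4) = 0.5609 m³/s
Check: V = 2.11 m/s, Re = 2.61×10^6, f = 0.02178, h_f = 1.48 m ≈ 1.48 m ✓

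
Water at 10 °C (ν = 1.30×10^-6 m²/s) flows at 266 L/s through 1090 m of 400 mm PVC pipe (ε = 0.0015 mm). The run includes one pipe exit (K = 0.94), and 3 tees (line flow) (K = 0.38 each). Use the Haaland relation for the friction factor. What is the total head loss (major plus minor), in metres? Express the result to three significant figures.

H_L ≈ 8.26 m

V = 4Q/(πD²) = 2.117 m/s; V²/2g = 0.2284 m
Re = 6.51×10^5, ε/D = 3.75×10^-6 → f = 0.01252 (Haaland)
Major: h_f = f(L/D)·V²/2g = 0.01252·2725·0.2284 = 7.789 m
Minor: ΣK = 2.08; h_m = ΣK·V²/2g = 0.4750 m
Total H_L = 7.789 + 0.4750 = 8.264 m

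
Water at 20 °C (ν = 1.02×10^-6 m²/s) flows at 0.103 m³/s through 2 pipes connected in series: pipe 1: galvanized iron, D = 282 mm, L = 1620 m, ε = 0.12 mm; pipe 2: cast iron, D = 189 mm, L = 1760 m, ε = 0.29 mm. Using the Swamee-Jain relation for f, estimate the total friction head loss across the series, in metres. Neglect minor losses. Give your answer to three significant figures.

Pipe 1: V = 1.649 m/s, Re = 4.56×10^5, ε/D = 4.26×10^-4, f = 0.01738, h_1 = f(L/D)V²/2g = 13.84 m
Pipe 2: V = 3.671 m/s, Re = 6.80×10^5, ε/D = 0.00153, f = 0.02228, h_2 = f(L/D)V²/2g = 142.5 m
Series → Q common, losses add: H = Σh = 156.4 m

H ≈ 156 m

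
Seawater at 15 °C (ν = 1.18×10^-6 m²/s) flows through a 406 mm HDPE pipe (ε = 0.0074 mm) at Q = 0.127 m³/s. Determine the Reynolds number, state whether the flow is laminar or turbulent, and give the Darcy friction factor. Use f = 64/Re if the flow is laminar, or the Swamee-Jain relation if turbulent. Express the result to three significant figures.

Re ≈ 3.38×10^5; turbulent; f ≈ 0.0143

V = 4Q/(πD²) = 0.9810 m/s
Re = VD/ν = 0.9810·0.406/1.18×10^-6 = 3.38×10^5
Re > 4000 → turbulent; ε/D = 1.82×10^-5
Swamee-Jain: f = 0.01429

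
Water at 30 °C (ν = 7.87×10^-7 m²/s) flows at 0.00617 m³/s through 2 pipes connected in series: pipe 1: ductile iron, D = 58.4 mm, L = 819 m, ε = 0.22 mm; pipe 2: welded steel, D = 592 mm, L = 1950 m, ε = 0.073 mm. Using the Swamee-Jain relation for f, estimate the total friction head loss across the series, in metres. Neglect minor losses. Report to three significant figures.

H ≈ 109 m

Pipe 1: V = 2.303 m/s, Re = 1.71×10^5, ε/D = 0.00377, f = 0.02879, h_1 = f(L/D)V²/2g = 109.2 m
Pipe 2: V = 0.02242 m/s, Re = 1.69×10^4, ε/D = 1.23×10^-4, f = 0.02724, h_2 = f(L/D)V²/2g = 0.002298 m
Series → Q common, losses add: H = Σh = 109.2 m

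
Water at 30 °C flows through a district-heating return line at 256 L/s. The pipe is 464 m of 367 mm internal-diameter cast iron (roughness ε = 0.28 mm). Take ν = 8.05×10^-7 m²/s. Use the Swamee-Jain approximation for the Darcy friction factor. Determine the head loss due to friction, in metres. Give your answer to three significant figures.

h_f ≈ 7.11 m

V = 4Q/(πD²) = 4·0.256/(π·0.367²) = 2.420 m/s
Re = VD/ν = 2.420·0.367/8.05×10^-7 = 1.10×10^6 → turbulent
ε/D = 0.28/367 = 7.63×10^-4
Swamee-Jain: f = 0.01883
h_f = f(L/D)V²/(2g) = 0.01883·(464/0.367)·2.420²/(2·9.81) = 7.106 m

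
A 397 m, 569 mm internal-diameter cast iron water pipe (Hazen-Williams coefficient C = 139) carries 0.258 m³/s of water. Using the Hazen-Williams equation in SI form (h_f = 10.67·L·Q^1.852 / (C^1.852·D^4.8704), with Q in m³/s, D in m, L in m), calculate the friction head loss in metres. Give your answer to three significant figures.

h_f = 10.67·397·0.258^1.852 / (139^1.852·0.569^4.8704) = 0.5769 m

h_f ≈ 0.577 m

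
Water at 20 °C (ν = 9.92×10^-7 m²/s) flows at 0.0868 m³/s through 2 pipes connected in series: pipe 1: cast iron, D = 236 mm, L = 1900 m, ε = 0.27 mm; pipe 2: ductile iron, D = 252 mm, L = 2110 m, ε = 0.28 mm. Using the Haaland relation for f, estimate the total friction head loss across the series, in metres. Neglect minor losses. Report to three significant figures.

Pipe 1: V = 1.984 m/s, Re = 4.72×10^5, ε/D = 0.00114, f = 0.02084, h_1 = f(L/D)V²/2g = 33.67 m
Pipe 2: V = 1.740 m/s, Re = 4.42×10^5, ε/D = 0.00111, f = 0.02074, h_2 = f(L/D)V²/2g = 26.80 m
Series → Q common, losses add: H = Σh = 60.47 m

H ≈ 60.5 m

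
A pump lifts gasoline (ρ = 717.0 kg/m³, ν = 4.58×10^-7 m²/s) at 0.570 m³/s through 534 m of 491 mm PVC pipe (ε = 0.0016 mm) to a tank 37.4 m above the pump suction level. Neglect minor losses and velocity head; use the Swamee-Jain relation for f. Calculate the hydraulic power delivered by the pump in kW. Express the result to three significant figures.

P_hyd ≈ 170 kW

V = 4Q/(πD²) = 3.010 m/s; Re = 3.23×10^6; ε/D = 3.26×10^-6; f = 0.009789
h_f = f(L/D)V²/2g = 4.918 m
Total head H = z + h_f = 37.4 + 4.918 = 42.32 m
P_hyd = ρgQH = 717.0·9.81·0.570·42.32 = 169.7 kW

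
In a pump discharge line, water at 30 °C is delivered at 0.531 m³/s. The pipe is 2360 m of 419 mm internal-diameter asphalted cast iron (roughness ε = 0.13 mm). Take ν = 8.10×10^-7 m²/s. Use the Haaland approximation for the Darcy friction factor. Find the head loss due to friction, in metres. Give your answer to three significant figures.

h_f ≈ 65.6 m

V = 4Q/(πD²) = 4·0.531/(π·0.419²) = 3.851 m/s
Re = VD/ν = 3.851·0.419/8.10×10^-7 = 1.99×10^6 → turbulent
ε/D = 0.13/419 = 3.10×10^-4
Haaland: f = 0.01540
h_f = f(L/D)V²/(2g) = 0.01540·(2360/0.419)·3.851²/(2·9.81) = 65.55 m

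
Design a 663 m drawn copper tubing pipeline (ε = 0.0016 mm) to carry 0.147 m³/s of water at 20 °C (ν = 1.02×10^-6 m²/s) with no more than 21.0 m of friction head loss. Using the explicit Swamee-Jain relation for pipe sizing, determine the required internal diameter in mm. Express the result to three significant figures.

Swamee-Jain (Type III): D = 0.66·[ε^1.25·(LQ²/(gh_f))^4.75 + ν·Q^9.4·(L/(gh_f))^5.2]^0.04
LQ²/(gh_f) = 0.06954; L/(gh_f) = 3.218
Term 1 = ε^1.25·(…)^4.75 = 1.80×10^-13; Term 2 = ν·Q^9.4·(…)^5.2 = 6.62×10^-12
D = 0.66·(1.80×10^-13 + 6.62×10^-12)^0.04 = 0.2360 m = 236 mm
Check: V = 3.36 m/s, Re = 7.78×10^5, f = 0.01226, h_f = 19.8 m ≈ 21.0 m ✓

D ≈ 236 mm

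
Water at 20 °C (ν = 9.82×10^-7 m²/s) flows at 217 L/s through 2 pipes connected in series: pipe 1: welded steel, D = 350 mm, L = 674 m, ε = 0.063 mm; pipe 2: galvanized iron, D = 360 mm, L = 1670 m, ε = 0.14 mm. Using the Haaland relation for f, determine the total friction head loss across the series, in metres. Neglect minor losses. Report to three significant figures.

H ≈ 25.0 m

Pipe 1: V = 2.255 m/s, Re = 8.04×10^5, ε/D = 1.80×10^-4, f = 0.01456, h_1 = f(L/D)V²/2g = 7.271 m
Pipe 2: V = 2.132 m/s, Re = 7.82×10^5, ε/D = 3.89×10^-4, f = 0.01649, h_2 = f(L/D)V²/2g = 17.72 m
Series → Q common, losses add: H = Σh = 24.99 m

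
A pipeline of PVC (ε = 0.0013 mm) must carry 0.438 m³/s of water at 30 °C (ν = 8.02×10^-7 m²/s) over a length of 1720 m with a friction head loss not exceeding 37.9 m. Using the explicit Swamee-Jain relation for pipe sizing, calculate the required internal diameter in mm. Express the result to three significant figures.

D ≈ 380 mm

Swamee-Jain (Type III): D = 0.66·[ε^1.25·(LQ²/(gh_f))^4.75 + ν·Q^9.4·(L/(gh_f))^5.2]^0.04
LQ²/(gh_f) = 0.8875; L/(gh_f) = 4.626
Term 1 = ε^1.25·(…)^4.75 = 2.49×10^-8; Term 2 = ν·Q^9.4·(…)^5.2 = 9.84×10^-7
D = 0.66·(2.49×10^-8 + 9.84×10^-7)^0.04 = 0.3799 m = 380 mm
Check: V = 3.86 m/s, Re = 1.83×10^6, f = 0.01064, h_f = 36.6 m ≈ 37.9 m ✓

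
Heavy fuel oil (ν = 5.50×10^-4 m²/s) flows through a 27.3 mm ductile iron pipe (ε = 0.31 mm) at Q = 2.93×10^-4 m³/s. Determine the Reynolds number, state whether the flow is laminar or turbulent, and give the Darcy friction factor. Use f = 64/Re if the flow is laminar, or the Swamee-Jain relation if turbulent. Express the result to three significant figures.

Re ≈ 24.8; laminar; f = 64/Re ≈ 2.58

V = 4Q/(πD²) = 0.5006 m/s
Re = VD/ν = 0.5006·0.0273/5.50×10^-4 = 24.8
Re < 2300 → laminar → f = 64/Re = 2.576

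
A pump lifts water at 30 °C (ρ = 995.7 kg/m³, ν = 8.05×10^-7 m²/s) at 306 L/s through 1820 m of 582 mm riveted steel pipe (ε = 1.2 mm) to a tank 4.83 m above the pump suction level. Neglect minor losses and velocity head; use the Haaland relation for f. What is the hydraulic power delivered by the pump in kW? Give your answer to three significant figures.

V = 4Q/(πD²) = 1.150 m/s; Re = 8.32×10^5; ε/D = 0.00206; f = 0.02385
h_f = f(L/D)V²/2g = 5.029 m
Total head H = z + h_f = 4.83 + 5.029 = 9.859 m
P_hyd = ρgQH = 995.7·9.81·0.306·9.859 = 29.47 kW

P_hyd ≈ 29.5 kW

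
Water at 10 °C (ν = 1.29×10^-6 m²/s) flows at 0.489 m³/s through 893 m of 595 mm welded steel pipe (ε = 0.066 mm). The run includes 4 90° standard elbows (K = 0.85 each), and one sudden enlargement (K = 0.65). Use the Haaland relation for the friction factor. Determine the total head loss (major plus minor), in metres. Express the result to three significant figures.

H_L ≈ 3.88 m

V = 4Q/(πD²) = 1.759 m/s; V²/2g = 0.1576 m
Re = 8.11×10^5, ε/D = 1.11×10^-4 → f = 0.01372 (Haaland)
Major: h_f = f(L/D)·V²/2g = 0.01372·1501·0.1576 = 3.245 m
Minor: ΣK = 4.05; h_m = ΣK·V²/2g = 0.6384 m
Total H_L = 3.245 + 0.6384 = 3.883 m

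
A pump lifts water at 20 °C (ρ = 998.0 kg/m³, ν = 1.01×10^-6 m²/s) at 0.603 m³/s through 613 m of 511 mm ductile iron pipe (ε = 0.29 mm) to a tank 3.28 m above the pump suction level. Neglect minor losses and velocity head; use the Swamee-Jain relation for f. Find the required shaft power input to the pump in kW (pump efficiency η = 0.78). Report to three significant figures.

P_shaft ≈ 95.2 kW

V = 4Q/(πD²) = 2.940 m/s; Re = 1.49×10^6; ε/D = 5.68×10^-4; f = 0.01758
h_f = f(L/D)V²/2g = 9.292 m
Total head H = z + h_f = 3.28 + 9.292 = 12.57 m
P_hyd = ρgQH = 998.0·9.81·0.603·12.57 = 74.22 kW
P_shaft = P_hyd/η = 74.22/0.78 = 95.15 kW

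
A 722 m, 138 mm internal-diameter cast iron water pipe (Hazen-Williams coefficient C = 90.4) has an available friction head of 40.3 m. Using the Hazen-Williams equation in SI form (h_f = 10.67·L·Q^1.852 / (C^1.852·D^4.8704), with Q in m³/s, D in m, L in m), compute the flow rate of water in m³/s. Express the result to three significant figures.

Rearranging: Q = [h_f·C^1.852·D^4.8704 / (10.67·L)]^(1/1.852)
Q = [40.3·90.4^1.852·0.138^4.8704 / (10.67·722)]^0.540 = 0.02900 m³/s

Q ≈ 0.0290 m³/s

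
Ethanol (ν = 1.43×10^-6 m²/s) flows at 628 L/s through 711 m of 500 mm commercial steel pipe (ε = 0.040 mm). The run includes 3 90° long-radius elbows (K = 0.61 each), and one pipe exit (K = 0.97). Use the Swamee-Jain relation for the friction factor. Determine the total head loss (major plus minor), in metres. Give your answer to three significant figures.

V = 4Q/(πD²) = 3.198 m/s; V²/2g = 0.5214 m
Re = 1.12×10^6, ε/D = 8.00×10^-5 → f = 0.01307 (Swamee-Jain)
Major: h_f = f(L/D)·V²/2g = 0.01307·1422·0.5214 = 9.689 m
Minor: ΣK = 2.80; h_m = ΣK·V²/2g = 1.460 m
Total H_L = 9.689 + 1.460 = 11.15 m

H_L ≈ 11.1 m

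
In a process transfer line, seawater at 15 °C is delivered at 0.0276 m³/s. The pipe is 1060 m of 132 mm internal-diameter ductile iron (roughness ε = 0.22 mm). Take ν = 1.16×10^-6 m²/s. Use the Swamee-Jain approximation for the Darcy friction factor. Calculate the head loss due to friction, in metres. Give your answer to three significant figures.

h_f ≈ 38.9 m

V = 4Q/(πD²) = 4·0.0276/(π·0.132²) = 2.017 m/s
Re = VD/ν = 2.017·0.132/1.16×10^-6 = 2.30×10^5 → turbulent
ε/D = 0.22/132 = 0.00167
Swamee-Jain: f = 0.02337
h_f = f(L/D)V²/(2g) = 0.02337·(1060/0.132)·2.017²/(2·9.81) = 38.91 m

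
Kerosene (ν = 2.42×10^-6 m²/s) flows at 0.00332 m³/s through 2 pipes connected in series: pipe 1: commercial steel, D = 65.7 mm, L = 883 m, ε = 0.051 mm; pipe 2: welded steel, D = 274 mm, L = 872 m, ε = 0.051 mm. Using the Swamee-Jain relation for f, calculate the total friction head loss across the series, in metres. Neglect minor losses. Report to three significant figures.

Pipe 1: V = 0.9793 m/s, Re = 2.66×10^4, ε/D = 7.76×10^-4, f = 0.02614, h_1 = f(L/D)V²/2g = 17.17 m
Pipe 2: V = 0.05631 m/s, Re = 6380, ε/D = 1.86×10^-4, f = 0.03546, h_2 = f(L/D)V²/2g = 0.01824 m
Series → Q common, losses add: H = Σh = 17.19 m

H ≈ 17.2 m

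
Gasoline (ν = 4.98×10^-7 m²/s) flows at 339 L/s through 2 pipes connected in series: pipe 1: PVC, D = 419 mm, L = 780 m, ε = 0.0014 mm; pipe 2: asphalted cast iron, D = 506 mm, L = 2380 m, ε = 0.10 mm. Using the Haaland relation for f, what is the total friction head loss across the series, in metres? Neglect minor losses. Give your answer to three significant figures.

H ≈ 15.7 m

Pipe 1: V = 2.459 m/s, Re = 2.07×10^6, ε/D = 3.34×10^-6, f = 0.01038, h_1 = f(L/D)V²/2g = 5.955 m
Pipe 2: V = 1.686 m/s, Re = 1.71×10^6, ε/D = 1.98×10^-4, f = 0.01424, h_2 = f(L/D)V²/2g = 9.704 m
Series → Q common, losses add: H = Σh = 15.66 m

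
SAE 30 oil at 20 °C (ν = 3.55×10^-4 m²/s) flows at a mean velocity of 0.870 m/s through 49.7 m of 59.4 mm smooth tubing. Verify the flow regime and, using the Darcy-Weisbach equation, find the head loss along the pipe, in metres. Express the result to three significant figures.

Re = VD/ν = 0.870·0.05940/3.55×10^-4 = 146 → laminar (Re < 2300)
f = 64/Re = 0.4396
h_f = f(L/D)V²/(2g) = 0.4396·(49.7/0.05940)·0.870²/(2·9.81) = 14.19 m

h_f ≈ 14.2 m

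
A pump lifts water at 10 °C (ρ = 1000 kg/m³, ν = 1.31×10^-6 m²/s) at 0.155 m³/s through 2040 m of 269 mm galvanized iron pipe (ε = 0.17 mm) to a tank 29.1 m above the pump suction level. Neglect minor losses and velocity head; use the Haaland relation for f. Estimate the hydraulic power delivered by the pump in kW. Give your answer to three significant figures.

V = 4Q/(πD²) = 2.727 m/s; Re = 5.60×10^5; ε/D = 6.32×10^-4; f = 0.01829
h_f = f(L/D)V²/2g = 52.60 m
Total head H = z + h_f = 29.1 + 52.60 = 81.70 m
P_hyd = ρgQH = 1000·9.81·0.155·81.70 = 124.2 kW

P_hyd ≈ 124 kW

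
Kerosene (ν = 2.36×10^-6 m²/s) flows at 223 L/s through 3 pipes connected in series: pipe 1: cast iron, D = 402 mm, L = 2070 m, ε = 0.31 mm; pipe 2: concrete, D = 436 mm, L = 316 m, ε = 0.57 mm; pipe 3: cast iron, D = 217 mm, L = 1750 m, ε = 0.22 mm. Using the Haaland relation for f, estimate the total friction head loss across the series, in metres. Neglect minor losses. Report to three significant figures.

H ≈ 320 m

Pipe 1: V = 1.757 m/s, Re = 2.99×10^5, ε/D = 7.71×10^-4, f = 0.01950, h_1 = f(L/D)V²/2g = 15.80 m
Pipe 2: V = 1.494 m/s, Re = 2.76×10^5, ε/D = 0.00131, f = 0.02179, h_2 = f(L/D)V²/2g = 1.796 m
Pipe 3: V = 6.030 m/s, Re = 5.54×10^5, ε/D = 0.00101, f = 0.02021, h_3 = f(L/D)V²/2g = 302.0 m
Series → Q common, losses add: H = Σh = 319.6 m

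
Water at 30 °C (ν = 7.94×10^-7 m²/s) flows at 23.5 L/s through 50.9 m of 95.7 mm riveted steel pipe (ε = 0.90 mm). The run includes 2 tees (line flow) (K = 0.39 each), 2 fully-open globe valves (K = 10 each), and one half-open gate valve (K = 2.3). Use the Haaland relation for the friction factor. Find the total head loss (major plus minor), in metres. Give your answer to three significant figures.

H_L ≈ 23.4 m

V = 4Q/(πD²) = 3.267 m/s; V²/2g = 0.5440 m
Re = 3.94×10^5, ε/D = 0.00940 → f = 0.03735 (Haaland)
Major: h_f = f(L/D)·V²/2g = 0.03735·531.9·0.5440 = 10.81 m
Minor: ΣK = 23.1; h_m = ΣK·V²/2g = 12.56 m
Total H_L = 10.81 + 12.56 = 23.36 m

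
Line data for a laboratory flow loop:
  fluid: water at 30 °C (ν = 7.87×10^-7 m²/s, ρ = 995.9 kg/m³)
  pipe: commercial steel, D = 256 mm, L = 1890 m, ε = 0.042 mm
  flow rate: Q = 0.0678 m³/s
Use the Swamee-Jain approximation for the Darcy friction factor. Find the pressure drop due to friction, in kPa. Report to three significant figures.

V = 4Q/(πD²) = 4·0.0678/(π·0.256²) = 1.317 m/s
Re = VD/ν = 1.317·0.256/7.87×10^-7 = 4.28×10^5 → turbulent
ε/D = 0.042/256 = 1.64×10^-4
Swamee-Jain: f = 0.01539
h_f = f(L/D)V²/(2g) = 0.01539·(1890/0.256)·1.317²/(2·9.81) = 10.05 m
Δp = ρg·h_f = 995.9·9.81·10.05 = 98.19 kPa

Δp ≈ 98.2 kPa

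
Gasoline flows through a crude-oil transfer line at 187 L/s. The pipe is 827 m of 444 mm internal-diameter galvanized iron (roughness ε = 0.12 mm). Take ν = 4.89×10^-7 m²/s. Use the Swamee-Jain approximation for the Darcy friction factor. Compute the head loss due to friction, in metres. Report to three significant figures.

h_f ≈ 2.14 m

V = 4Q/(πD²) = 4·0.187/(π·0.444²) = 1.208 m/s
Re = VD/ν = 1.208·0.444/4.89×10^-7 = 1.10×10^6 → turbulent
ε/D = 0.12/444 = 2.70×10^-4
Swamee-Jain: f = 0.01542
h_f = f(L/D)V²/(2g) = 0.01542·(827/0.444)·1.208²/(2·9.81) = 2.135 m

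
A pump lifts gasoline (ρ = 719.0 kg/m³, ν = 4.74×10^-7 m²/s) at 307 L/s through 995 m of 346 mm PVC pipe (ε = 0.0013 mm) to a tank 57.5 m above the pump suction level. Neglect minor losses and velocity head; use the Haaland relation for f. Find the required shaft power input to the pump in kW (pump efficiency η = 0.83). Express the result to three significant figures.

V = 4Q/(πD²) = 3.265 m/s; Re = 2.38×10^6; ε/D = 3.76×10^-6; f = 0.01018
h_f = f(L/D)V²/2g = 15.91 m
Total head H = z + h_f = 57.5 + 15.91 = 73.41 m
P_hyd = ρgQH = 719.0·9.81·0.307·73.41 = 159.0 kW
P_shaft = P_hyd/η = 159.0/0.83 = 191.5 kW

P_shaft ≈ 192 kW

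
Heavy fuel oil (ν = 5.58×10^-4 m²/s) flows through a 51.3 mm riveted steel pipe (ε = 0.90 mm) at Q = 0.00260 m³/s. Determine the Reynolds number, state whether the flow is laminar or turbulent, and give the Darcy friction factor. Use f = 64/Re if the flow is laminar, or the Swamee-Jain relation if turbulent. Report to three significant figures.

V = 4Q/(πD²) = 1.258 m/s
Re = VD/ν = 1.258·0.0513/5.58×10^-4 = 116
Re < 2300 → laminar → f = 64/Re = 0.5534

Re ≈ 116; laminar; f = 64/Re ≈ 0.553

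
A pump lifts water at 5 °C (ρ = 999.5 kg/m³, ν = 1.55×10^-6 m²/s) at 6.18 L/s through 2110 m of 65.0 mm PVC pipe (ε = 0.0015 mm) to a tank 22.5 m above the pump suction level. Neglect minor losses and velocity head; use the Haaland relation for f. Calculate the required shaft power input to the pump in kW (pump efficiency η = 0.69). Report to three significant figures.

V = 4Q/(πD²) = 1.862 m/s; Re = 7.81×10^4; ε/D = 2.31×10^-5; f = 0.01886
h_f = f(L/D)V²/2g = 108.2 m
Total head H = z + h_f = 22.5 + 108.2 = 130.7 m
P_hyd = ρgQH = 999.5·9.81·0.00618·130.7 = 7.921 kW
P_shaft = P_hyd/η = 7.921/0.69 = 11.48 kW

P_shaft ≈ 11.5 kW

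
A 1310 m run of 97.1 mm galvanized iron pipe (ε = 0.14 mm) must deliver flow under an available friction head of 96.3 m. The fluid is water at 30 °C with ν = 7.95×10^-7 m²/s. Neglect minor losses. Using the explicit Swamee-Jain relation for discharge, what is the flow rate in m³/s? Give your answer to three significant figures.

Q ≈ 0.0186 m³/s

Swamee-Jain (Type II): Q = -0.965·√(gD⁵h_f/L)·ln[ε/(3.7D) + √(3.17ν²L/(gD³h_f))]
√(gD⁵h_f/L) = √(9.81·0.0971⁵·96.3/1310) = 0.002495
ε/(3.7D) = 3.90×10^-4; √(3.17ν²L/(gD³h_f)) = 5.51×10^-5
Q = -0.965·0.002495·ln(4.448×10^-4) = 0.01858 m³/s
Check: V = 2.51 m/s, Re = 3.06×10^5, f = 0.02240, h_f = 97.0 m ≈ 96.3 m ✓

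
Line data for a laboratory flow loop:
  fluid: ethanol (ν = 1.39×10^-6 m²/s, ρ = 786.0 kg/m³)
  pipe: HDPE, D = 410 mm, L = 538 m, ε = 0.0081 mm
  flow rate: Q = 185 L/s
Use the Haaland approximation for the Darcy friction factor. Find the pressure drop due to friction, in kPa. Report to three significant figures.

V = 4Q/(πD²) = 4·0.185/(π·0.410²) = 1.401 m/s
Re = VD/ν = 1.401·0.410/1.39×10^-6 = 4.13×10^5 → turbulent
ε/D = 0.0081/410 = 1.98×10^-5
Haaland: f = 0.01372
h_f = f(L/D)V²/(2g) = 0.01372·(538/0.410)·1.401²/(2·9.81) = 1.802 m
Δp = ρg·h_f = 786.0·9.81·1.802 = 13.90 kPa

Δp ≈ 13.9 kPa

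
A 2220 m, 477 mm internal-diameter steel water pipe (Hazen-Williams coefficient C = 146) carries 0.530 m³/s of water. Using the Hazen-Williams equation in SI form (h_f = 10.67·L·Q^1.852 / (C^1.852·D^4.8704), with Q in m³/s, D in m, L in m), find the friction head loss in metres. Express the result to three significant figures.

h_f ≈ 26.4 m

h_f = 10.67·2220·0.530^1.852 / (146^1.852·0.477^4.8704) = 26.38 m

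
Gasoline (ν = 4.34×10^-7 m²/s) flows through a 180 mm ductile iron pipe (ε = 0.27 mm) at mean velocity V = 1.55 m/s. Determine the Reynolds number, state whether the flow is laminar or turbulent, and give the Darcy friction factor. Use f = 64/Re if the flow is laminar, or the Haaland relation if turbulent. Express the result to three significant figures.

Re = VD/ν = 1.550·0.180/4.34×10^-7 = 6.43×10^5
Re > 4000 → turbulent; ε/D = 0.00150
Haaland: f = 0.02208

Re ≈ 6.43×10^5; turbulent; f ≈ 0.0221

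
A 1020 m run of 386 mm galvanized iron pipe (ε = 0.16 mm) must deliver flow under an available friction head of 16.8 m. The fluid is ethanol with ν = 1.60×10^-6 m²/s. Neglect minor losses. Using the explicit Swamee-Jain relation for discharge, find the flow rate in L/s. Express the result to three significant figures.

Swamee-Jain (Type II): Q = -0.965·√(gD⁵h_f/L)·ln[ε/(3.7D) + √(3.17ν²L/(gD³h_f))]
√(gD⁵h_f/L) = √(9.81·0.386⁵·16.8/1020) = 0.03721
ε/(3.7D) = 1.12×10^-4; √(3.17ν²L/(gD³h_f)) = 2.96×10^-5
Q = -0.965·0.03721·ln(1.416×10^-4) = 0.3182 m³/s
Check: V = 2.72 m/s, Re = 6.56×10^5, f = 0.01698, h_f = 16.9 m ≈ 16.8 m ✓

Q ≈ 318 L/s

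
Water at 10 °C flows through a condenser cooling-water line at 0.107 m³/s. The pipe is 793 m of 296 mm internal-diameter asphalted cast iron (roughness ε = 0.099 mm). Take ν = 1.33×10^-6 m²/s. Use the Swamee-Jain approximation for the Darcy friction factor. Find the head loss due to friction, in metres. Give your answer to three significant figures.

h_f ≈ 5.64 m

V = 4Q/(πD²) = 4·0.107/(π·0.296²) = 1.555 m/s
Re = VD/ν = 1.555·0.296/1.33×10^-6 = 3.46×10^5 → turbulent
ε/D = 0.099/296 = 3.34×10^-4
Swamee-Jain: f = 0.01709
h_f = f(L/D)V²/(2g) = 0.01709·(793/0.296)·1.555²/(2·9.81) = 5.643 m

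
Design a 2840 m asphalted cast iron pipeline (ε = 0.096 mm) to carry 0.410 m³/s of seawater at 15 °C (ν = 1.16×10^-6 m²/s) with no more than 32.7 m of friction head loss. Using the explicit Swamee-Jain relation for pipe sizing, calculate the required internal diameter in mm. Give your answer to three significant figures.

Swamee-Jain (Type III): D = 0.66·[ε^1.25·(LQ²/(gh_f))^4.75 + ν·Q^9.4·(L/(gh_f))^5.2]^0.04
LQ²/(gh_f) = 1.488; L/(gh_f) = 8.853
Term 1 = ε^1.25·(…)^4.75 = 6.28×10^-5; Term 2 = ν·Q^9.4·(…)^5.2 = 2.24×10^-5
D = 0.66·(6.28×10^-5 + 2.24×10^-5)^0.04 = 0.4537 m = 454 mm
Check: V = 2.54 m/s, Re = 9.92×10^5, f = 0.01490, h_f = 30.6 m ≈ 32.7 m ✓

D ≈ 454 mm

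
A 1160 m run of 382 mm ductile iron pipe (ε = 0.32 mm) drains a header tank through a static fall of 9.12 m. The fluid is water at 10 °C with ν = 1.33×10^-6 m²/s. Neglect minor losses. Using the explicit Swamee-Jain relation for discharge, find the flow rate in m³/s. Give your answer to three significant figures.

Q ≈ 0.199 m³/s

Swamee-Jain (Type II): Q = -0.965·√(gD⁵h_f/L)·ln[ε/(3.7D) + √(3.17ν²L/(gD³h_f))]
√(gD⁵h_f/L) = √(9.81·0.382⁵·9.12/1160) = 0.02505
ε/(3.7D) = 2.26×10^-4; √(3.17ν²L/(gD³h_f)) = 3.61×10^-5
Q = -0.965·0.02505·ln(2.625×10^-4) = 0.1993 m³/s
Check: V = 1.74 m/s, Re = 4.99×10^5, f = 0.01961, h_f = 9.18 m ≈ 9.12 m ✓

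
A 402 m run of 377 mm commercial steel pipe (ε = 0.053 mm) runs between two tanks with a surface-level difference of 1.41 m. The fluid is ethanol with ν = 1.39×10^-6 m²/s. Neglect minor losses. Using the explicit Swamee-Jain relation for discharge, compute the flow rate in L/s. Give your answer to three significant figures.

Q ≈ 145 L/s

Swamee-Jain (Type II): Q = -0.965·√(gD⁵h_f/L)·ln[ε/(3.7D) + √(3.17ν²L/(gD³h_f))]
√(gD⁵h_f/L) = √(9.81·0.377⁵·1.41/402) = 0.01619
ε/(3.7D) = 3.80×10^-5; √(3.17ν²L/(gD³h_f)) = 5.76×10^-5
Q = -0.965·0.01619·ln(9.563×10^-5) = 0.1446 m³/s
Check: V = 1.30 m/s, Re = 3.51×10^5, f = 0.01551, h_f = 1.41 m ≈ 1.41 m ✓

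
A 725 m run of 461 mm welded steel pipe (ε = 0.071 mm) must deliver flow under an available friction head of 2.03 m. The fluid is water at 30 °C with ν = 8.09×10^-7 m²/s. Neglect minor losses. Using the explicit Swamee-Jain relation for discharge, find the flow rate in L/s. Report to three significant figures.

Swamee-Jain (Type II): Q = -0.965·√(gD⁵h_f/L)·ln[ε/(3.7D) + √(3.17ν²L/(gD³h_f))]
√(gD⁵h_f/L) = √(9.81·0.461⁵·2.03/725) = 0.02391
ε/(3.7D) = 4.16×10^-5; √(3.17ν²L/(gD³h_f)) = 2.78×10^-5
Q = -0.965·0.02391·ln(6.939×10^-5) = 0.2210 m³/s
Check: V = 1.32 m/s, Re = 7.54×10^5, f = 0.01453, h_f = 2.04 m ≈ 2.03 m ✓

Q ≈ 221 L/s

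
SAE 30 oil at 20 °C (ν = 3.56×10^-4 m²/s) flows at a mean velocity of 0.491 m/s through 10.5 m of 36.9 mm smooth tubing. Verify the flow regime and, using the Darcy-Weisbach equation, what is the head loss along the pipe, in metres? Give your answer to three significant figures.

Re = VD/ν = 0.491·0.03690/3.56×10^-4 = 50.9 → laminar (Re < 2300)
f = 64/Re = 1.258
h_f = f(L/D)V²/(2g) = 1.258·(10.5/0.03690)·0.491²/(2·9.81) = 4.397 m

h_f ≈ 4.40 m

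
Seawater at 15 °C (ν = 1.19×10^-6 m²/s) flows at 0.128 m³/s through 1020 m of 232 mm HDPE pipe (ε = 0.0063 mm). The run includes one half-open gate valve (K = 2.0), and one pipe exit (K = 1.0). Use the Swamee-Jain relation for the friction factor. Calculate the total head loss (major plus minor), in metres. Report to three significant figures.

V = 4Q/(πD²) = 3.028 m/s; V²/2g = 0.4673 m
Re = 5.90×10^5, ε/D = 2.72×10^-5 → f = 0.01318 (Swamee-Jain)
Major: h_f = f(L/D)·V²/2g = 0.01318·4397·0.4673 = 27.07 m
Minor: ΣK = 3.00; h_m = ΣK·V²/2g = 1.402 m
Total H_L = 27.07 + 1.402 = 28.47 m

H_L ≈ 28.5 m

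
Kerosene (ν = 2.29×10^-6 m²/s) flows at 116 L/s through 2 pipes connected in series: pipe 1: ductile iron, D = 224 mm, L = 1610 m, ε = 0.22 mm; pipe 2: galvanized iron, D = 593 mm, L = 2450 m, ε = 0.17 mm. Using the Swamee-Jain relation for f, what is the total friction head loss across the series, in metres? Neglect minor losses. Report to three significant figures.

H ≈ 66.5 m

Pipe 1: V = 2.944 m/s, Re = 2.88×10^5, ε/D = 9.82×10^-4, f = 0.02071, h_1 = f(L/D)V²/2g = 65.74 m
Pipe 2: V = 0.4200 m/s, Re = 1.09×10^5, ε/D = 2.87×10^-4, f = 0.01919, h_2 = f(L/D)V²/2g = 0.7128 m
Series → Q common, losses add: H = Σh = 66.45 m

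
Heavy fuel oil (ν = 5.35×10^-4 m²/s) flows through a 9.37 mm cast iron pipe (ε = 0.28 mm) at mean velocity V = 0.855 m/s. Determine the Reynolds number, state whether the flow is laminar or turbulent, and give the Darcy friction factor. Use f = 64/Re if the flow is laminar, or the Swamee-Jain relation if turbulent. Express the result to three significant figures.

Re = VD/ν = 0.8550·0.00937/5.35×10^-4 = 15.0
Re < 2300 → laminar → f = 64/Re = 4.274

Re ≈ 15.0; laminar; f = 64/Re ≈ 4.27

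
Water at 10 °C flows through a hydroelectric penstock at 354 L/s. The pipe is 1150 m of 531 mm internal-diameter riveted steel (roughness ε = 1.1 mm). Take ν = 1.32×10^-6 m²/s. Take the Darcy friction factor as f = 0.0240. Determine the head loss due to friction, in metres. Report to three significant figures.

h_f ≈ 6.77 m

V = 4Q/(πD²) = 4·0.354/(π·0.531²) = 1.599 m/s
h_f = f(L/D)V²/(2g) = 0.02400·(1150/0.531)·1.599²/(2·9.81) = 6.770 m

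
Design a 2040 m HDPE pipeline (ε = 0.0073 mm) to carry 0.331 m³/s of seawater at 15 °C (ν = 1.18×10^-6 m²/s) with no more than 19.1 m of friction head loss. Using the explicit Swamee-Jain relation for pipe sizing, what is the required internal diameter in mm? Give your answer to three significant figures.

Swamee-Jain (Type III): D = 0.66·[ε^1.25·(LQ²/(gh_f))^4.75 + ν·Q^9.4·(L/(gh_f))^5.2]^0.04
LQ²/(gh_f) = 1.193; L/(gh_f) = 10.89
Term 1 = ε^1.25·(…)^4.75 = 8.77×10^-7; Term 2 = ν·Q^9.4·(…)^5.2 = 8.92×10^-6
D = 0.66·(8.77×10^-7 + 8.92×10^-6)^0.04 = 0.4161 m = 416 mm
Check: V = 2.43 m/s, Re = 8.58×10^5, f = 0.01230, h_f = 18.2 m ≈ 19.1 m ✓

D ≈ 416 mm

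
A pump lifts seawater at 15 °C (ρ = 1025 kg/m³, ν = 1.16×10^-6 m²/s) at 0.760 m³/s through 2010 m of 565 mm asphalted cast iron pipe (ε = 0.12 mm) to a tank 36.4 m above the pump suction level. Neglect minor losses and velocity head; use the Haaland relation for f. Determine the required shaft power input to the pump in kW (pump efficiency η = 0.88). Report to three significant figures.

V = 4Q/(πD²) = 3.031 m/s; Re = 1.48×10^6; ε/D = 2.12×10^-4; f = 0.01449
h_f = f(L/D)V²/2g = 24.15 m
Total head H = z + h_f = 36.4 + 24.15 = 60.55 m
P_hyd = ρgQH = 1025·9.81·0.760·60.55 = 462.7 kW
P_shaft = P_hyd/η = 462.7/0.88 = 525.8 kW

P_shaft ≈ 526 kW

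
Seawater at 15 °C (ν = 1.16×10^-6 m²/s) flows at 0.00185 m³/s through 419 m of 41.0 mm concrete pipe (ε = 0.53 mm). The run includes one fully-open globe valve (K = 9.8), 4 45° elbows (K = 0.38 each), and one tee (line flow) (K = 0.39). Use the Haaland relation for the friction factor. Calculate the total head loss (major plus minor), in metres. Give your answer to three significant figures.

V = 4Q/(πD²) = 1.401 m/s; V²/2g = 0.1001 m
Re = 4.95×10^4, ε/D = 0.0129 → f = 0.04247 (Haaland)
Major: h_f = f(L/D)·V²/2g = 0.04247·10220·0.1001 = 43.43 m
Minor: ΣK = 11.7; h_m = ΣK·V²/2g = 1.172 m
Total H_L = 43.43 + 1.172 = 44.61 m

H_L ≈ 44.6 m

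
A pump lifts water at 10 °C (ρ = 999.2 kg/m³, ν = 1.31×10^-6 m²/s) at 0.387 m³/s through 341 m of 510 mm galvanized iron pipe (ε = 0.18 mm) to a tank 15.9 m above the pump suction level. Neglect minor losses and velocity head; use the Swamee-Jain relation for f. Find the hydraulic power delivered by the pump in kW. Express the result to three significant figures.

V = 4Q/(πD²) = 1.894 m/s; Re = 7.38×10^5; ε/D = 3.53×10^-4; f = 0.01642
h_f = f(L/D)V²/2g = 2.009 m
Total head H = z + h_f = 15.9 + 2.009 = 17.91 m
P_hyd = ρgQH = 999.2·9.81·0.387·17.91 = 67.94 kW

P_hyd ≈ 67.9 kW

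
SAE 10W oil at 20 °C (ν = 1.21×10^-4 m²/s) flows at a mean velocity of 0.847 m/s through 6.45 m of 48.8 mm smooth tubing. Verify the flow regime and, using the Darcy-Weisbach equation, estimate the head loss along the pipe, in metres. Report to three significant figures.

Re = VD/ν = 0.847·0.04880/1.21×10^-4 = 342 → laminar (Re < 2300)
f = 64/Re = 0.1874
h_f = f(L/D)V²/(2g) = 0.1874·(6.45/0.04880)·0.847²/(2·9.81) = 0.9055 m

h_f ≈ 0.905 m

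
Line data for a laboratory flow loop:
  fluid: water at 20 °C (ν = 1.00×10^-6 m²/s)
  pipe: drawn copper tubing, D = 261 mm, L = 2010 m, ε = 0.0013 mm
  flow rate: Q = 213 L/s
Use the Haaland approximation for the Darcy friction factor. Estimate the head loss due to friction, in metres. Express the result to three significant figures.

h_f ≈ 72.2 m

V = 4Q/(πD²) = 4·0.213/(π·0.261²) = 3.981 m/s
Re = VD/ν = 3.981·0.261/1.00×10^-6 = 1.04×10^6 → turbulent
ε/D = 0.0013/261 = 4.98×10^-6
Haaland: f = 0.01160
h_f = f(L/D)V²/(2g) = 0.01160·(2010/0.261)·3.981²/(2·9.81) = 72.16 m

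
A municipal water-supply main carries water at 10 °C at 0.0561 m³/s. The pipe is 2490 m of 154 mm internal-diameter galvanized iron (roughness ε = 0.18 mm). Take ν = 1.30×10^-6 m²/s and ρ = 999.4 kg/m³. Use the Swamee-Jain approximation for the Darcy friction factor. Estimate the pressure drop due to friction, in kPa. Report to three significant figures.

V = 4Q/(πD²) = 4·0.0561/(π·0.154²) = 3.012 m/s
Re = VD/ν = 3.012·0.154/1.30×10^-6 = 3.57×10^5 → turbulent
ε/D = 0.18/154 = 0.00117
Swamee-Jain: f = 0.02128
h_f = f(L/D)V²/(2g) = 0.02128·(2490/0.154)·3.012²/(2·9.81) = 159.1 m
Δp = ρg·h_f = 999.4·9.81·159.1 = 1560 kPa

Δp ≈ 1560 kPa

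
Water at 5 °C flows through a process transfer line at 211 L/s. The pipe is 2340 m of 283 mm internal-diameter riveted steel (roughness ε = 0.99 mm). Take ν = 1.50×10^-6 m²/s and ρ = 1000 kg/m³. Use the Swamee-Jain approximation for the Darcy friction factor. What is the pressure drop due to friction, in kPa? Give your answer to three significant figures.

Δp ≈ 1280 kPa

V = 4Q/(πD²) = 4·0.211/(π·0.283²) = 3.354 m/s
Re = VD/ν = 3.354·0.283/1.50×10^-6 = 6.33×10^5 → turbulent
ε/D = 0.99/283 = 0.00350
Swamee-Jain: f = 0.02762
h_f = f(L/D)V²/(2g) = 0.02762·(2340/0.283)·3.354²/(2·9.81) = 131.0 m
Δp = ρg·h_f = 1000·9.81·131.0 = 1285 kPa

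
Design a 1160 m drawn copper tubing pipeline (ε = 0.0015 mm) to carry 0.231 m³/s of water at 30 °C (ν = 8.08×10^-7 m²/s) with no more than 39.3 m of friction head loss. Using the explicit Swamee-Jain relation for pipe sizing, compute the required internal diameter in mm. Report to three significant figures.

Swamee-Jain (Type III): D = 0.66·[ε^1.25·(LQ²/(gh_f))^4.75 + ν·Q^9.4·(L/(gh_f))^5.2]^0.04
LQ²/(gh_f) = 0.1606; L/(gh_f) = 3.009
Term 1 = ε^1.25·(…)^4.75 = 8.85×10^-12; Term 2 = ν·Q^9.4·(…)^5.2 = 2.59×10^-10
D = 0.66·(8.85×10^-12 + 2.59×10^-10)^0.04 = 0.2733 m = 273 mm
Check: V = 3.94 m/s, Re = 1.33×10^6, f = 0.01123, h_f = 37.7 m ≈ 39.3 m ✓

D ≈ 273 mm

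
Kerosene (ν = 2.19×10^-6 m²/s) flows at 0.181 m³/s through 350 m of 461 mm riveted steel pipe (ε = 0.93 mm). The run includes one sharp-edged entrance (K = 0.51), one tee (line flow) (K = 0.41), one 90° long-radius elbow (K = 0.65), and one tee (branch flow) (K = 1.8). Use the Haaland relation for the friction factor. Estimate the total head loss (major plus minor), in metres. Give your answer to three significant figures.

V = 4Q/(πD²) = 1.084 m/s; V²/2g = 0.05993 m
Re = 2.28×10^5, ε/D = 0.00202 → f = 0.02421 (Haaland)
Major: h_f = f(L/D)·V²/2g = 0.02421·759.2·0.05993 = 1.102 m
Minor: ΣK = 3.37; h_m = ΣK·V²/2g = 0.2020 m
Total H_L = 1.102 + 0.2020 = 1.304 m

H_L ≈ 1.30 m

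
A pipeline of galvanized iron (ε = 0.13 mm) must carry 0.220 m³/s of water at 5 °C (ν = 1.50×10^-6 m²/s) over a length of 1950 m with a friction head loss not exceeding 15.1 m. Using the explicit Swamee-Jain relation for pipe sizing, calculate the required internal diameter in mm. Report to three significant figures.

Swamee-Jain (Type III): D = 0.66·[ε^1.25·(LQ²/(gh_f))^4.75 + ν·Q^9.4·(L/(gh_f))^5.2]^0.04
LQ²/(gh_f) = 0.6371; L/(gh_f) = 13.16
Term 1 = ε^1.25·(…)^4.75 = 1.63×10^-6; Term 2 = ν·Q^9.4·(…)^5.2 = 6.54×10^-7
D = 0.66·(1.63×10^-6 + 6.54×10^-7)^0.04 = 0.3926 m = 393 mm
Check: V = 1.82 m/s, Re = 4.76×10^5, f = 0.01667, h_f = 13.9 m ≈ 15.1 m ✓

D ≈ 393 mm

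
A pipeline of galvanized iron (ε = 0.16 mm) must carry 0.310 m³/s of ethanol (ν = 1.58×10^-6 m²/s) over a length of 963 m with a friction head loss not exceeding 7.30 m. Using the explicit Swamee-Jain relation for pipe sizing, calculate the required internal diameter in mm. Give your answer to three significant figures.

D ≈ 453 mm

Swamee-Jain (Type III): D = 0.66·[ε^1.25·(LQ²/(gh_f))^4.75 + ν·Q^9.4·(L/(gh_f))^5.2]^0.04
LQ²/(gh_f) = 1.292; L/(gh_f) = 13.45
Term 1 = ε^1.25·(…)^4.75 = 6.08×10^-5; Term 2 = ν·Q^9.4·(…)^5.2 = 1.93×10^-5
D = 0.66·(6.08×10^-5 + 1.93×10^-5)^0.04 = 0.4526 m = 453 mm
Check: V = 1.93 m/s, Re = 5.52×10^5, f = 0.01668, h_f = 6.72 m ≈ 7.30 m ✓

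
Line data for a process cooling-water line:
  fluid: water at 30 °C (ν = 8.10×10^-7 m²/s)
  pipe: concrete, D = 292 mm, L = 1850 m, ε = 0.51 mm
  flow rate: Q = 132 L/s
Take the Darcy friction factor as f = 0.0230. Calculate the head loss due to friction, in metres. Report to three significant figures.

V = 4Q/(πD²) = 4·0.132/(π·0.292²) = 1.971 m/s
h_f = f(L/D)V²/(2g) = 0.02300·(1850/0.292)·1.971²/(2·9.81) = 28.86 m

h_f ≈ 28.9 m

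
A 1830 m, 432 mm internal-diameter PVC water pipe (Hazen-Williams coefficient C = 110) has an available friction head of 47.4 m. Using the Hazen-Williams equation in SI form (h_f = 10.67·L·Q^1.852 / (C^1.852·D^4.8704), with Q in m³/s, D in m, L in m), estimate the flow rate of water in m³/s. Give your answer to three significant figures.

Rearranging: Q = [h_f·C^1.852·D^4.8704 / (10.67·L)]^(1/1.852)
Q = [47.4·110^1.852·0.432^4.8704 / (10.67·1830)]^0.540 = 0.4687 m³/s

Q ≈ 0.469 m³/s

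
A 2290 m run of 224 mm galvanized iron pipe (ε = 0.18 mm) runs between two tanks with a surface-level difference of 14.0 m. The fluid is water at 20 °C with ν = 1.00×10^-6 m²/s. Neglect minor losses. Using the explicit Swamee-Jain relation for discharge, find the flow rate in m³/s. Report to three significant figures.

Swamee-Jain (Type II): Q = -0.965·√(gD⁵h_f/L)·ln[ε/(3.7D) + √(3.17ν²L/(gD³h_f))]
√(gD⁵h_f/L) = √(9.81·0.224⁵·14.0/2290) = 0.005816
ε/(3.7D) = 2.17×10^-4; √(3.17ν²L/(gD³h_f)) = 6.86×10^-5
Q = -0.965·0.005816·ln(2.858×10^-4) = 0.04580 m³/s
Check: V = 1.16 m/s, Re = 2.60×10^5, f = 0.02004, h_f = 14.1 m ≈ 14.0 m ✓

Q ≈ 0.0458 m³/s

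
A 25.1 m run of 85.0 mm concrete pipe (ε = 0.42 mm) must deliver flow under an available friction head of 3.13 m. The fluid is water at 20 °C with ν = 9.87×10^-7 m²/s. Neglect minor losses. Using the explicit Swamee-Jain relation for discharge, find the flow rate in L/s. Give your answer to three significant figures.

Swamee-Jain (Type II): Q = -0.965·√(gD⁵h_f/L)·ln[ε/(3.7D) + √(3.17ν²L/(gD³h_f))]
√(gD⁵h_f/L) = √(9.81·0.0850⁵·3.13/25.1) = 0.002330
ε/(3.7D) = 0.00134; √(3.17ν²L/(gD³h_f)) = 6.41×10^-5
Q = -0.965·0.002330·ln(0.001400) = 0.01477 m³/s
Check: V = 2.60 m/s, Re = 2.24×10^5, f = 0.03085, h_f = 3.15 m ≈ 3.13 m ✓

Q ≈ 14.8 L/s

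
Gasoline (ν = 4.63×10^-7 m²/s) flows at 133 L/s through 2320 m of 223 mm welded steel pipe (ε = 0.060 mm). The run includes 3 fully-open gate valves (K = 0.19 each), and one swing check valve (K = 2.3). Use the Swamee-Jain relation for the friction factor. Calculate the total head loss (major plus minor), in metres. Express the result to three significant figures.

V = 4Q/(πD²) = 3.405 m/s; V²/2g = 0.5910 m
Re = 1.64×10^6, ε/D = 2.69×10^-4 → f = 0.01518 (Swamee-Jain)
Major: h_f = f(L/D)·V²/2g = 0.01518·10404·0.5910 = 93.32 m
Minor: ΣK = 2.87; h_m = ΣK·V²/2g = 1.696 m
Total H_L = 93.32 + 1.696 = 95.01 m

H_L ≈ 95.0 m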